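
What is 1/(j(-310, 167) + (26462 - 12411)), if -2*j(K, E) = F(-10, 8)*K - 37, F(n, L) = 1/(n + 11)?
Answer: 2/28449 ≈ 7.0301e-5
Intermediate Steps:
F(n, L) = 1/(11 + n)
j(K, E) = 37/2 - K/2 (j(K, E) = -(K/(11 - 10) - 37)/2 = -(K/1 - 37)/2 = -(1*K - 37)/2 = -(K - 37)/2 = -(-37 + K)/2 = 37/2 - K/2)
1/(j(-310, 167) + (26462 - 12411)) = 1/((37/2 - ½*(-310)) + (26462 - 12411)) = 1/((37/2 + 155) + 14051) = 1/(347/2 + 14051) = 1/(28449/2) = 2/28449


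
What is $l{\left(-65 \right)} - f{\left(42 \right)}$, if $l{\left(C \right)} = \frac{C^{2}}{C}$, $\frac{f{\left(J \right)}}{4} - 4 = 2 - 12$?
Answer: $-41$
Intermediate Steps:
$f{\left(J \right)} = -24$ ($f{\left(J \right)} = 16 + 4 \left(2 - 12\right) = 16 + 4 \left(-10\right) = 16 - 40 = -24$)
$l{\left(C \right)} = C$
$l{\left(-65 \right)} - f{\left(42 \right)} = -65 - -24 = -65 + 24 = -41$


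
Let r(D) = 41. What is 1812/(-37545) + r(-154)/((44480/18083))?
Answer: 370071705/22266688 ≈ 16.620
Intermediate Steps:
1812/(-37545) + r(-154)/((44480/18083)) = 1812/(-37545) + 41/((44480/18083)) = 1812*(-1/37545) + 41/((44480*(1/18083))) = -604/12515 + 41/(44480/18083) = -604/12515 + 41*(18083/44480) = -604/12515 + 741403/44480 = 370071705/22266688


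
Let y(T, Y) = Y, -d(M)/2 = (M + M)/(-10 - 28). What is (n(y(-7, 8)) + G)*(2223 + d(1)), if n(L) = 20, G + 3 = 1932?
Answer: 82323811/19 ≈ 4.3328e+6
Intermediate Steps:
G = 1929 (G = -3 + 1932 = 1929)
d(M) = 2*M/19 (d(M) = -2*(M + M)/(-10 - 28) = -2*2*M/(-38) = -2*2*M*(-1)/38 = -(-2)*M/19 = 2*M/19)
(n(y(-7, 8)) + G)*(2223 + d(1)) = (20 + 1929)*(2223 + (2/19)*1) = 1949*(2223 + 2/19) = 1949*(42239/19) = 82323811/19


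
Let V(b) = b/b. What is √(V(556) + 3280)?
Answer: √3281 ≈ 57.280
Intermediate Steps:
V(b) = 1
√(V(556) + 3280) = √(1 + 3280) = √3281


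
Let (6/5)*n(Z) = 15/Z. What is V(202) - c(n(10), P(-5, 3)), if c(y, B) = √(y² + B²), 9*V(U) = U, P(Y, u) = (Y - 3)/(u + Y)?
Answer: 202/9 - √281/4 ≈ 18.254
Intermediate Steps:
n(Z) = 25/(2*Z) (n(Z) = 5*(15/Z)/6 = 25/(2*Z))
P(Y, u) = (-3 + Y)/(Y + u)
V(U) = U/9
c(y, B) = √(B² + y²)
V(202) - c(n(10), P(-5, 3)) = (⅑)*202 - √(((-3 - 5)/(-5 + 3))² + ((25/2)/10)²) = 202/9 - √((-8/(-2))² + ((25/2)*(⅒))²) = 202/9 - √((-½*(-8))² + (5/4)²) = 202/9 - √(4² + 25/16) = 202/9 - √(16 + 25/16) = 202/9 - √(281/16) = 202/9 - √281/4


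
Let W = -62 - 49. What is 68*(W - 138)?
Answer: -16932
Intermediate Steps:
W = -111
68*(W - 138) = 68*(-111 - 138) = 68*(-249) = -16932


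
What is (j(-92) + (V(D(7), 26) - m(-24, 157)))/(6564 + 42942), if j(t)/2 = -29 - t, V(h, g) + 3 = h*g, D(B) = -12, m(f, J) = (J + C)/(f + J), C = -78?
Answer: -12608/3292149 ≈ -0.0038297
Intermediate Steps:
m(f, J) = (-78 + J)/(J + f) (m(f, J) = (J - 78)/(f + J) = (-78 + J)/(J + f))
V(h, g) = -3 + g*h (V(h, g) = -3 + h*g = -3 + g*h)
j(t) = -58 - 2*t (j(t) = 2*(-29 - t) = -58 - 2*t)
(j(-92) + (V(D(7), 26) - m(-24, 157)))/(6564 + 42942) = ((-58 - 2*(-92)) + ((-3 + 26*(-12)) - (-78 + 157)/(157 - 24)))/(6564 + 42942) = ((-58 + 184) + ((-3 - 312) - 79/133))/49506 = (126 + (-315 - 79/133))*(1/49506) = (126 - 41974/133)*(1/49506) = -25216/133*1/49506 = -12608/3292149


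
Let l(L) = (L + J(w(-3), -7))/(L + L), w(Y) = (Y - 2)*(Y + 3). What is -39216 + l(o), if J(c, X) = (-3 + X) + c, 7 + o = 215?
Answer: -8156829/208 ≈ -39216.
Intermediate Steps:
o = 208 (o = -7 + 215 = 208)
w(Y) = (-2 + Y)*(3 + Y)
J(c, X) = -3 + X + c
l(L) = (-10 + L)/(2*L) (l(L) = (L + (-3 - 7 + (-6 - 3 + (-3)²)))/(L + L) = (L + (-3 - 7 + (-6 - 3 + 9)))/((2*L)) = (L + (-3 - 7 + 0))*(1/(2*L)) = (L - 10)*(1/(2*L)) = (-10 + L)*(1/(2*L)) = (-10 + L)/(2*L))
-39216 + l(o) = -39216 + (½)*(-10 + 208)/208 = -39216 + (½)*(1/208)*198 = -39216 + 99/208 = -8156829/208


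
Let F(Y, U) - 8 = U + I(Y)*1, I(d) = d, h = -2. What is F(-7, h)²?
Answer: 1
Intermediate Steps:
F(Y, U) = 8 + U + Y (F(Y, U) = 8 + (U + Y*1) = 8 + (U + Y) = 8 + U + Y)
F(-7, h)² = (8 - 2 - 7)² = (-1)² = 1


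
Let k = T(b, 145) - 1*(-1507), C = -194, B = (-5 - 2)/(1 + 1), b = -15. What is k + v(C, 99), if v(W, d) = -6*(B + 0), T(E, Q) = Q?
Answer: 1673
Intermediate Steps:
B = -7/2 ≈ -3.5000
v(W, d) = 21 (v(W, d) = -6*(-7/2 + 0) = -6*(-7/2) = 21)
k = 1652 (k = 145 - 1*(-1507) = 145 + 1507 = 1652)
k + v(C, 99) = 1652 + 21 = 1673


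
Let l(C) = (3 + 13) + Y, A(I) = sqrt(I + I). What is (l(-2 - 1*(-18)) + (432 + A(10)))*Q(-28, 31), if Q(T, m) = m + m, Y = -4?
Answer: 27528 + 124*sqrt(5) ≈ 27805.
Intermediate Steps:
A(I) = sqrt(2)*sqrt(I) (A(I) = sqrt(2*I) = sqrt(2)*sqrt(I))
Q(T, m) = 2*m
l(C) = 12 (l(C) = (3 + 13) - 4 = 16 - 4 = 12)
(l(-2 - 1*(-18)) + (432 + A(10)))*Q(-28, 31) = (12 + (432 + sqrt(2)*sqrt(10)))*(2*31) = (12 + (432 + 2*sqrt(5)))*62 = (444 + 2*sqrt(5))*62 = 27528 + 124*sqrt(5)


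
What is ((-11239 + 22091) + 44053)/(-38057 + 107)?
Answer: -10981/7590 ≈ -1.4468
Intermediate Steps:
((-11239 + 22091) + 44053)/(-38057 + 107) = (10852 + 44053)/(-37950) = 54905*(-1/37950) = -10981/7590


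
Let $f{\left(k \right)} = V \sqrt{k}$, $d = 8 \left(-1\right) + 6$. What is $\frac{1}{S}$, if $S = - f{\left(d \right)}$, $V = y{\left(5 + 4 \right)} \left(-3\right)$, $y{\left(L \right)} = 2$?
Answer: $- \frac{i \sqrt{2}}{12} \approx - 0.11785 i$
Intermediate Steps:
$d = -2$ ($d = -8 + 6 = -2$)
$V = -6$ ($V = 2 \left(-3\right) = -6$)
$f{\left(k \right)} = - 6 \sqrt{k}$
$S = 6 i \sqrt{2}$ ($S = - \left(-6\right) \sqrt{-2} = - \left(-6\right) i \sqrt{2} = 6 i \sqrt{2} \approx 8.4853 i$)
$\frac{1}{S} = \frac{1}{6 i \sqrt{2}} = - \frac{i \sqrt{2}}{12}$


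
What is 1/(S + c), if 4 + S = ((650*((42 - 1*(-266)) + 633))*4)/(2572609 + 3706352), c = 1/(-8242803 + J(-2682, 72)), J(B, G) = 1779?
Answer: -442265540992/1596733249101 ≈ -0.27698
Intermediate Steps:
c = -1/8241024 (c = 1/(-8242803 + 1779) = 1/(-8241024) = -1/8241024 ≈ -1.2134e-7)
S = -1743788/482997 (S = -4 + ((650*((42 - 1*(-266)) + 633))*4)/(2572609 + 3706352) = -4 + ((650*((42 + 266) + 633))*4)/6278961 = -4 + ((650*(308 + 633))*4)*(1/6278961) = -4 + ((650*941)*4)*(1/6278961) = -4 + (611650*4)*(1/6278961) = -4 + 2446600*(1/6278961) = -4 + 188200/482997 = -1743788/482997 ≈ -3.6103)
1/(S + c) = 1/(-1743788/482997 - 1/8241024) = 1/(-1596733249101/442265540992) = -442265540992/1596733249101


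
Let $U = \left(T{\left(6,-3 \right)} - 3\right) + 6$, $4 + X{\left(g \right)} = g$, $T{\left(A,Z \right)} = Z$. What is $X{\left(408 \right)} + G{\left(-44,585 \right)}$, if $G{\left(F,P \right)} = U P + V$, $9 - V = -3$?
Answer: $416$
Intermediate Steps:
$V = 12$ ($V = 9 - -3 = 9 + 3 = 12$)
$X{\left(g \right)} = -4 + g$
$U = 0$ ($U = \left(-3 - 3\right) + 6 = -6 + 6 = 0$)
$G{\left(F,P \right)} = 12$ ($G{\left(F,P \right)} = 0 P + 12 = 0 + 12 = 12$)
$X{\left(408 \right)} + G{\left(-44,585 \right)} = \left(-4 + 408\right) + 12 = 404 + 12 = 416$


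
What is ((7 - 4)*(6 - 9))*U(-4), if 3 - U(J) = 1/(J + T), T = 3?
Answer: -36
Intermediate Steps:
U(J) = 3 - 1/(3 + J) (U(J) = 3 - 1/(J + 3) = 3 - 1/(3 + J))
((7 - 4)*(6 - 9))*U(-4) = ((7 - 4)*(6 - 9))*((8 + 3*(-4))/(3 - 4)) = (3*(-3))*((8 - 12)/(-1)) = -(-9)*(-4) = -9*4 = -36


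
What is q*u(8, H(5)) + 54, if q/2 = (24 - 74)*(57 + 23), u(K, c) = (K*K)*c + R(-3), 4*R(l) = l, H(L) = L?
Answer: -2553946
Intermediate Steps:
R(l) = l/4
u(K, c) = -¾ + c*K² (u(K, c) = (K*K)*c + (¼)*(-3) = K²*c - ¾ = c*K² - ¾ = -¾ + c*K²)
q = -8000 (q = 2*((24 - 74)*(57 + 23)) = 2*(-50*80) = 2*(-4000) = -8000)
q*u(8, H(5)) + 54 = -8000*(-¾ + 5*8²) + 54 = -8000*(-¾ + 5*64) + 54 = -8000*(-¾ + 320) + 54 = -8000*1277/4 + 54 = -2554000 + 54 = -2553946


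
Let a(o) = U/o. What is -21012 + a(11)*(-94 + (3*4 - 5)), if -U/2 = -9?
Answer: -232698/11 ≈ -21154.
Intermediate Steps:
U = 18 (U = -2*(-9) = 18)
a(o) = 18/o
-21012 + a(11)*(-94 + (3*4 - 5)) = -21012 + (18/11)*(-94 + (3*4 - 5)) = -21012 + (18*(1/11))*(-94 + (12 - 5)) = -21012 + 18*(-94 + 7)/11 = -21012 + (18/11)*(-87) = -21012 - 1566/11 = -232698/11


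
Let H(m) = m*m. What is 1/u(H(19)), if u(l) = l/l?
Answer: 1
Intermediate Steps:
H(m) = m²
u(l) = 1
1/u(H(19)) = 1/1 = 1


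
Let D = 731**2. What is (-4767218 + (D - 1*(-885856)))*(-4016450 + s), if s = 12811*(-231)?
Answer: 23347979452791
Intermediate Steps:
D = 534361
s = -2959341
(-4767218 + (D - 1*(-885856)))*(-4016450 + s) = (-4767218 + (534361 - 1*(-885856)))*(-4016450 - 2959341) = (-4767218 + (534361 + 885856))*(-6975791) = (-4767218 + 1420217)*(-6975791) = -3347001*(-6975791) = 23347979452791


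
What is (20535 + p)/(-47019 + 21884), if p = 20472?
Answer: -41007/25135 ≈ -1.6315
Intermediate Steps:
(20535 + p)/(-47019 + 21884) = (20535 + 20472)/(-47019 + 21884) = 41007/(-25135) = 41007*(-1/25135) = -41007/25135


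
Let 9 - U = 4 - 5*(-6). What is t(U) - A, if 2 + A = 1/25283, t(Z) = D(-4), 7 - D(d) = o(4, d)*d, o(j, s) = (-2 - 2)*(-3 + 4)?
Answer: -176982/25283 ≈ -7.0000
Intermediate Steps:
U = -25 (U = 9 - (4 - 5*(-6)) = 9 - (4 + 30) = 9 - 1*34 = 9 - 34 = -25)
o(j, s) = -4 (o(j, s) = -4*1 = -4)
D(d) = 7 + 4*d (D(d) = 7 - (-4)*d = 7 + 4*d)
t(Z) = -9 (t(Z) = 7 + 4*(-4) = 7 - 16 = -9)
A = -50565/25283 (A = -2 + 1/25283 = -50565/25283 ≈ -2.0000)
t(U) - A = -9 - 1*(-50565/25283) = -9 + 50565/25283 = -176982/25283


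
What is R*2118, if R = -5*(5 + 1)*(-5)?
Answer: 317700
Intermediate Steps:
R = 150 (R = -5*6*(-5) = -30*(-5) = 150)
R*2118 = 150*2118 = 317700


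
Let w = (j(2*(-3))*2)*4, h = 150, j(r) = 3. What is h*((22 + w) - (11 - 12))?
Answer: 7050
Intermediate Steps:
w = 24 (w = (3*2)*4 = 6*4 = 24)
h*((22 + w) - (11 - 12)) = 150*((22 + 24) - (11 - 12)) = 150*(46 - 1*(-1)) = 150*(46 + 1) = 150*47 = 7050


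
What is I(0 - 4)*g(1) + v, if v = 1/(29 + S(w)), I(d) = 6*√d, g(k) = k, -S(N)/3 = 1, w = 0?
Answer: 1/26 + 12*I ≈ 0.038462 + 12.0*I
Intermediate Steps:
S(N) = -3 (S(N) = -3*1 = -3)
v = 1/26 (v = 1/(29 - 3) = 1/26 ≈ 0.038462)
I(0 - 4)*g(1) + v = (6*√(0 - 4))*1 + 1/26 = (6*√(-4))*1 + 1/26 = (6*(2*I))*1 + 1/26 = (12*I)*1 + 1/26 = 12*I + 1/26 = 1/26 + 12*I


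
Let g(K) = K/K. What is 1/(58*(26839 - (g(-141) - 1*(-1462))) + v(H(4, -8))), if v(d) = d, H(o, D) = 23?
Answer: 1/1471831 ≈ 6.7943e-7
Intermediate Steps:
g(K) = 1
1/(58*(26839 - (g(-141) - 1*(-1462))) + v(H(4, -8))) = 1/(58*(26839 - (1 - 1*(-1462))) + 23) = 1/(58*(26839 - (1 + 1462)) + 23) = 1/(58*(26839 - 1*1463) + 23) = 1/(58*(26839 - 1463) + 23) = 1/(58*25376 + 23) = 1/(1471808 + 23) = 1/1471831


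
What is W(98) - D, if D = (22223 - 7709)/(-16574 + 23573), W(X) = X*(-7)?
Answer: -1605276/2333 ≈ -688.07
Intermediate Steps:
W(X) = -7*X
D = 4838/2333 (D = 14514/6999 = 14514*(1/6999) = 4838/2333 ≈ 2.0737)
W(98) - D = -7*98 - 1*4838/2333 = -686 - 4838/2333 = -1605276/2333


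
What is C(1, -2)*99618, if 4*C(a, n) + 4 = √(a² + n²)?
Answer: -99618 + 49809*√5/2 ≈ -43930.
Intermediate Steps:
C(a, n) = -1 + √(a² + n²)/4
C(1, -2)*99618 = (-1 + √(1² + (-2)²)/4)*99618 = (-1 + √(1 + 4)/4)*99618 = (-1 + √5/4)*99618 = -99618 + 49809*√5/2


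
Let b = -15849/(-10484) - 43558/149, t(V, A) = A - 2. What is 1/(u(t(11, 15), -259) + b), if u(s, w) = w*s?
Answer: -1562116/5713945143 ≈ -0.00027339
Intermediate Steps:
t(V, A) = -2 + A
u(s, w) = s*w
b = -454300571/1562116 (b = -15849*(-1/10484) - 43558*1/149 = 15849/10484 - 43558/149 = -454300571/1562116 ≈ -290.82)
1/(u(t(11, 15), -259) + b) = 1/((-2 + 15)*(-259) - 454300571/1562116) = 1/(13*(-259) - 454300571/1562116) = 1/(-3367 - 454300571/1562116) = 1/(-5713945143/1562116) = -1562116/5713945143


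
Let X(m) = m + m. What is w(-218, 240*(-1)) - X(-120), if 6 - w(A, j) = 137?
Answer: 109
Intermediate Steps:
w(A, j) = -131 (w(A, j) = 6 - 1*137 = 6 - 137 = -131)
X(m) = 2*m
w(-218, 240*(-1)) - X(-120) = -131 - 2*(-120) = -131 - 1*(-240) = -131 + 240 = 109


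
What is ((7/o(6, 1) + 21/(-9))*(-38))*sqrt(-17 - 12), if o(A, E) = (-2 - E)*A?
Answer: 931*I*sqrt(29)/9 ≈ 557.07*I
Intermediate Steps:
o(A, E) = A*(-2 - E)
((7/o(6, 1) + 21/(-9))*(-38))*sqrt(-17 - 12) = ((7/((-1*6*(2 + 1))) + 21/(-9))*(-38))*sqrt(-17 - 12) = ((7/((-1*6*3)) + 21*(-1/9))*(-38))*sqrt(-29) = ((7/(-18) - 7/3)*(-38))*(I*sqrt(29)) = ((7*(-1/18) - 7/3)*(-38))*(I*sqrt(29)) = ((-7/18 - 7/3)*(-38))*(I*sqrt(29)) = (-49/18*(-38))*(I*sqrt(29)) = 931*(I*sqrt(29))/9 = 931*I*sqrt(29)/9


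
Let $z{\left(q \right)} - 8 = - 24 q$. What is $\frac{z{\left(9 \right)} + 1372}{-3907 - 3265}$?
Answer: $- \frac{291}{1793} \approx -0.1623$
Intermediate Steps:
$z{\left(q \right)} = 8 - 24 q$
$\frac{z{\left(9 \right)} + 1372}{-3907 - 3265} = \frac{\left(8 - 216\right) + 1372}{-3907 - 3265} = \frac{\left(8 - 216\right) + 1372}{-7172} = \left(-208 + 1372\right) \left(- \frac{1}{7172}\right) = 1164 \left(- \frac{1}{7172}\right) = - \frac{291}{1793}$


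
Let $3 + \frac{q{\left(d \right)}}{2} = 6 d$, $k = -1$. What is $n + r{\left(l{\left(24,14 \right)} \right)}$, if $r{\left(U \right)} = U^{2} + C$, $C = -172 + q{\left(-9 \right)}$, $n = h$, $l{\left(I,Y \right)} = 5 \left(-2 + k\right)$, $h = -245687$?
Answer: $-245748$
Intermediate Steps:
$q{\left(d \right)} = -6 + 12 d$ ($q{\left(d \right)} = -6 + 2 \cdot 6 d = -6 + 12 d$)
$l{\left(I,Y \right)} = -15$ ($l{\left(I,Y \right)} = 5 \left(-2 - 1\right) = 5 \left(-3\right) = -15$)
$n = -245687$
$C = -286$ ($C = -172 + \left(-6 + 12 \left(-9\right)\right) = -172 - 114 = -286$)
$r{\left(U \right)} = -286 + U^{2}$ ($r{\left(U \right)} = U^{2} - 286 = -286 + U^{2}$)
$n + r{\left(l{\left(24,14 \right)} \right)} = -245687 - \left(286 - \left(-15\right)^{2}\right) = -245687 + \left(-286 + 225\right) = -245687 - 61 = -245748$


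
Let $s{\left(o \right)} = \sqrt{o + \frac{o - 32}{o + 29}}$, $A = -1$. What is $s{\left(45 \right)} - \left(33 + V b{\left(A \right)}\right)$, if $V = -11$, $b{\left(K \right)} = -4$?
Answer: $-77 + \frac{\sqrt{247382}}{74} \approx -70.279$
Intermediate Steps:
$s{\left(o \right)} = \sqrt{o + \frac{-32 + o}{29 + o}}$
$s{\left(45 \right)} - \left(33 + V b{\left(A \right)}\right) = \sqrt{\frac{-32 + 45 + 45 \left(29 + 45\right)}{29 + 45}} - \left(33 - -44\right) = \sqrt{\frac{-32 + 45 + 45 \cdot 74}{74}} - \left(33 + 44\right) = \sqrt{\frac{-32 + 45 + 3330}{74}} - 77 = \sqrt{\frac{1}{74} \cdot 3343} - 77 = \sqrt{\frac{3343}{74}} - 77 = \frac{\sqrt{247382}}{74} - 77 = -77 + \frac{\sqrt{247382}}{74}$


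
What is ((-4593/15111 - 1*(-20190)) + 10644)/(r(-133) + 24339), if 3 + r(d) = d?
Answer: 155309327/121910511 ≈ 1.2740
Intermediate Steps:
r(d) = -3 + d
((-4593/15111 - 1*(-20190)) + 10644)/(r(-133) + 24339) = ((-4593/15111 - 1*(-20190)) + 10644)/((-3 - 133) + 24339) = ((-4593*1/15111 + 20190) + 10644)/(-136 + 24339) = ((-1531/5037 + 20190) + 10644)/24203 = (101695499/5037 + 10644)*(1/24203) = (155309327/5037)*(1/24203) = 155309327/121910511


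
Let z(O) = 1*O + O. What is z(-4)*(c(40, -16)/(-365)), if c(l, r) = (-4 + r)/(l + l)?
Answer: -2/365 ≈ -0.0054795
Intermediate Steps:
c(l, r) = (-4 + r)/(2*l) (c(l, r) = (-4 + r)/((2*l)) = (-4 + r)*(1/(2*l)) = (-4 + r)/(2*l))
z(O) = 2*O (z(O) = O + O = 2*O)
z(-4)*(c(40, -16)/(-365)) = (2*(-4))*(((½)*(-4 - 16)/40)/(-365)) = -8*(½)*(1/40)*(-20)*(-1)/365 = -(-2)*(-1)/365 = -8*1/1460 = -2/365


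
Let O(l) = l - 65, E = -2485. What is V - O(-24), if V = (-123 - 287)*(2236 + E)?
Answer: 102179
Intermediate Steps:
V = 102090 (V = (-123 - 287)*(2236 - 2485) = -410*(-249) = 102090)
O(l) = -65 + l
V - O(-24) = 102090 - (-65 - 24) = 102090 - 1*(-89) = 102090 + 89 = 102179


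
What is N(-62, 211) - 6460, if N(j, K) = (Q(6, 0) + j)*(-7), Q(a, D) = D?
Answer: -6026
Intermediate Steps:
N(j, K) = -7*j (N(j, K) = (0 + j)*(-7) = j*(-7) = -7*j)
N(-62, 211) - 6460 = -7*(-62) - 6460 = 434 - 6460 = -6026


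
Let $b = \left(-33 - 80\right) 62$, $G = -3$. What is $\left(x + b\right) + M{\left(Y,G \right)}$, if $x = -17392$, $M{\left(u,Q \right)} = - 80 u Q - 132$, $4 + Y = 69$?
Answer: $-8930$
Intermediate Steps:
$Y = 65$ ($Y = -4 + 69 = 65$)
$M{\left(u,Q \right)} = -132 - 80 Q u$ ($M{\left(u,Q \right)} = - 80 Q u - 132 = -132 - 80 Q u$)
$b = -7006$ ($b = \left(-113\right) 62 = -7006$)
$\left(x + b\right) + M{\left(Y,G \right)} = \left(-17392 - 7006\right) - \left(132 - 15600\right) = -24398 + \left(-132 + 15600\right) = -24398 + 15468 = -8930$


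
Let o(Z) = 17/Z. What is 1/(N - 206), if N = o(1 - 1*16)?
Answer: -15/3107 ≈ -0.0048278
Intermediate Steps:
N = -17/15 (N = 17/(1 - 1*16) = 17/(1 - 16) = 17/(-15) = 17*(-1/15) = -17/15 ≈ -1.1333)
1/(N - 206) = 1/(-17/15 - 206) = 1/(-3107/15) = -15/3107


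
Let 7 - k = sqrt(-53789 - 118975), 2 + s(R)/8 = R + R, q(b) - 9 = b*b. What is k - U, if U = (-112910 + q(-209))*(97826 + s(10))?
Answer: 6781483407 - 6*I*sqrt(4799) ≈ 6.7815e+9 - 415.65*I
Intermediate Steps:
q(b) = 9 + b**2 (q(b) = 9 + b*b = 9 + b**2)
s(R) = -16 + 16*R (s(R) = -16 + 8*(R + R) = -16 + 8*(2*R) = -16 + 16*R)
U = -6781483400 (U = (-112910 + (9 + (-209)**2))*(97826 + (-16 + 16*10)) = (-112910 + (9 + 43681))*(97826 + (-16 + 160)) = (-112910 + 43690)*(97826 + 144) = -69220*97970 = -6781483400)
k = 7 - 6*I*sqrt(4799) (k = 7 - sqrt(-53789 - 118975) = 7 - sqrt(-172764) = 7 - 6*I*sqrt(4799) ≈ 7.0 - 415.65*I)
k - U = (7 - 6*I*sqrt(4799)) - 1*(-6781483400) = (7 - 6*I*sqrt(4799)) + 6781483400 = 6781483407 - 6*I*sqrt(4799)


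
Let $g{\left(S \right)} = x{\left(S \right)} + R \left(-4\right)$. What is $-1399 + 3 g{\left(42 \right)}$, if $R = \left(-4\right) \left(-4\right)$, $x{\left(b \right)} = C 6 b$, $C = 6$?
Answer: $2945$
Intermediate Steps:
$x{\left(b \right)} = 36 b$ ($x{\left(b \right)} = 6 \cdot 6 b = 36 b$)
$R = 16$
$g{\left(S \right)} = -64 + 36 S$ ($g{\left(S \right)} = 36 S + 16 \left(-4\right) = 36 S - 64 = -64 + 36 S$)
$-1399 + 3 g{\left(42 \right)} = -1399 + 3 \left(-64 + 36 \cdot 42\right) = -1399 + 3 \left(-64 + 1512\right) = -1399 + 3 \cdot 1448 = -1399 + 4344 = 2945$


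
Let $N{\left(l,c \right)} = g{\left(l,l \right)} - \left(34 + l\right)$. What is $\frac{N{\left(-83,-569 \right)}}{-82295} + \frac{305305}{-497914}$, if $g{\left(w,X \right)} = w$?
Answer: $- \frac{25108145899}{40975832630} \approx -0.61275$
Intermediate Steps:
$N{\left(l,c \right)} = -34$ ($N{\left(l,c \right)} = l - \left(34 + l\right) = -34$)
$\frac{N{\left(-83,-569 \right)}}{-82295} + \frac{305305}{-497914} = - \frac{34}{-82295} + \frac{305305}{-497914} = \left(-34\right) \left(- \frac{1}{82295}\right) + 305305 \left(- \frac{1}{497914}\right) = \frac{34}{82295} - \frac{305305}{497914} = - \frac{25108145899}{40975832630}$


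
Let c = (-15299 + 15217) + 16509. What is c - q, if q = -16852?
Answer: 33279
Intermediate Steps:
c = 16427 (c = -82 + 16509 = 16427)
c - q = 16427 - 1*(-16852) = 16427 + 16852 = 33279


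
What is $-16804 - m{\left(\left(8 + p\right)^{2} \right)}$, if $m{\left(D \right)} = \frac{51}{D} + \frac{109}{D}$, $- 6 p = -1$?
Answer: $- \frac{40352164}{2401} \approx -16806.0$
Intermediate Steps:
$p = \frac{1}{6}$ ($p = \left(- \frac{1}{6}\right) \left(-1\right) = \frac{1}{6} \approx 0.16667$)
$m{\left(D \right)} = \frac{160}{D}$
$-16804 - m{\left(\left(8 + p\right)^{2} \right)} = -16804 - \frac{160}{\left(8 + \frac{1}{6}\right)^{2}} = -16804 - \frac{160}{\left(\frac{49}{6}\right)^{2}} = -16804 - \frac{160}{\frac{2401}{36}} = -16804 - 160 \cdot \frac{36}{2401} = -16804 - \frac{5760}{2401} = - \frac{40352164}{2401}$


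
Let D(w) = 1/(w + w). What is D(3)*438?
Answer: 73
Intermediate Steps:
D(w) = 1/(2*w)
D(3)*438 = ((1/2)/3)*438 = ((1/2)*(1/3))*438 = (1/6)*438 = 73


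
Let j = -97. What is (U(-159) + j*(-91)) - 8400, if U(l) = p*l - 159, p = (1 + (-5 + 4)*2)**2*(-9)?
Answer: 1699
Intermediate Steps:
p = -9 (p = (1 - 1*2)**2*(-9) = (1 - 2)**2*(-9) = (-1)**2*(-9) = 1*(-9) = -9)
U(l) = -159 - 9*l (U(l) = -9*l - 159 = -159 - 9*l)
(U(-159) + j*(-91)) - 8400 = ((-159 - 9*(-159)) - 97*(-91)) - 8400 = ((-159 + 1431) + 8827) - 8400 = (1272 + 8827) - 8400 = 10099 - 8400 = 1699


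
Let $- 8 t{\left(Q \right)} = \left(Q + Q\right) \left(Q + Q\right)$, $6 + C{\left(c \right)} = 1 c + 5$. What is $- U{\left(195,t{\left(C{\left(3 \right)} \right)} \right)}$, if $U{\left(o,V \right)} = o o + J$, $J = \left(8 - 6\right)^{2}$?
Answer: $-38029$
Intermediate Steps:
$J = 4$ ($J = 2^{2} = 4$)
$C{\left(c \right)} = -1 + c$ ($C{\left(c \right)} = -6 + \left(1 c + 5\right) = -6 + \left(c + 5\right) = -6 + \left(5 + c\right) = -1 + c$)
$t{\left(Q \right)} = - \frac{Q^{2}}{2}$ ($t{\left(Q \right)} = - \frac{\left(Q + Q\right) \left(Q + Q\right)}{8} = - \frac{2 Q 2 Q}{8} = - \frac{4 Q^{2}}{8} = - \frac{Q^{2}}{2}$)
$U{\left(o,V \right)} = 4 + o^{2}$ ($U{\left(o,V \right)} = o o + 4 = o^{2} + 4 = 4 + o^{2}$)
$- U{\left(195,t{\left(C{\left(3 \right)} \right)} \right)} = - (4 + 195^{2}) = - (4 + 38025) = \left(-1\right) 38029 = -38029$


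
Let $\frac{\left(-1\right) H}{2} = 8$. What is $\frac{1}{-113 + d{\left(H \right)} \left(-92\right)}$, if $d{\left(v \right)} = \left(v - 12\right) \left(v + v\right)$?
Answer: $- \frac{1}{82545} \approx -1.2115 \cdot 10^{-5}$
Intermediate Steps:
$H = -16$ ($H = \left(-2\right) 8 = -16$)
$d{\left(v \right)} = 2 v \left(-12 + v\right)$ ($d{\left(v \right)} = \left(-12 + v\right) 2 v = 2 v \left(-12 + v\right)$)
$\frac{1}{-113 + d{\left(H \right)} \left(-92\right)} = \frac{1}{-113 + 2 \left(-16\right) \left(-12 - 16\right) \left(-92\right)} = \frac{1}{-113 + 2 \left(-16\right) \left(-28\right) \left(-92\right)} = \frac{1}{-113 + 896 \left(-92\right)} = \frac{1}{-113 - 82432} = \frac{1}{-82545} = - \frac{1}{82545}$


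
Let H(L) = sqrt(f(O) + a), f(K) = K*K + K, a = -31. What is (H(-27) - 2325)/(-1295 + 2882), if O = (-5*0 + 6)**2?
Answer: -775/529 + sqrt(1301)/1587 ≈ -1.4423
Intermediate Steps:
O = 36 (O = (0 + 6)**2 = 6**2 = 36)
f(K) = K + K**2 (f(K) = K**2 + K = K + K**2)
H(L) = sqrt(1301) (H(L) = sqrt(36*(1 + 36) - 31) = sqrt(36*37 - 31) = sqrt(1332 - 31) = sqrt(1301))
(H(-27) - 2325)/(-1295 + 2882) = (sqrt(1301) - 2325)/(-1295 + 2882) = (-2325 + sqrt(1301))/1587 = (-2325 + sqrt(1301))*(1/1587) = -775/529 + sqrt(1301)/1587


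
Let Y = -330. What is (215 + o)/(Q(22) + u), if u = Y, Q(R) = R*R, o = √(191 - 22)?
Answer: 114/77 ≈ 1.4805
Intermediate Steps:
o = 13 (o = √169 = 13)
Q(R) = R²
u = -330
(215 + o)/(Q(22) + u) = (215 + 13)/(22² - 330) = 228/(484 - 330) = 228/154 = 228*(1/154) = 114/77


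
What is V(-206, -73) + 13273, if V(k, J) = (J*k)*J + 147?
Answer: -1084354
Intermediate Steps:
V(k, J) = 147 + k*J**2 (V(k, J) = k*J**2 + 147 = 147 + k*J**2)
V(-206, -73) + 13273 = (147 - 206*(-73)**2) + 13273 = (147 - 206*5329) + 13273 = (147 - 1097774) + 13273 = -1097627 + 13273 = -1084354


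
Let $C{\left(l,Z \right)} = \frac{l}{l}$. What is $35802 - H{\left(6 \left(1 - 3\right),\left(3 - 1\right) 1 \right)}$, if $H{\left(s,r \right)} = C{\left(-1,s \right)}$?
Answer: $35801$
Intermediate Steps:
$C{\left(l,Z \right)} = 1$
$H{\left(s,r \right)} = 1$
$35802 - H{\left(6 \left(1 - 3\right),\left(3 - 1\right) 1 \right)} = 35802 - 1 = 35801$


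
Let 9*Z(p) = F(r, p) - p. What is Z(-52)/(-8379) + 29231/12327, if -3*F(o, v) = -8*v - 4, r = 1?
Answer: 315055835/132798771 ≈ 2.3724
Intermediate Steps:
F(o, v) = 4/3 + 8*v/3 (F(o, v) = -(-8*v - 4)/3 = -(-4 - 8*v)/3 = 4/3 + 8*v/3)
Z(p) = 4/27 + 5*p/27 (Z(p) = ((4/3 + 8*p/3) - p)/9 = (4/3 + 5*p/3)/9 = 4/27 + 5*p/27)
Z(-52)/(-8379) + 29231/12327 = (4/27 + (5/27)*(-52))/(-8379) + 29231/12327 = (4/27 - 260/27)*(-1/8379) + 29231*(1/12327) = -256/27*(-1/8379) + 29231/12327 = 256/226233 + 29231/12327 = 315055835/132798771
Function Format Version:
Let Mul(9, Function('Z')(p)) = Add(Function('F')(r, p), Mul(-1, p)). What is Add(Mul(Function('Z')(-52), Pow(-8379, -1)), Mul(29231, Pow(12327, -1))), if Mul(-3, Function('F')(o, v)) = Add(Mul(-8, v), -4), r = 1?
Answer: Rational(315055835, 132798771) ≈ 2.3724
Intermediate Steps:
Function('F')(o, v) = Add(Rational(4, 3), Mul(Rational(8, 3), v)) (Function('F')(o, v) = Mul(Rational(-1, 3), Add(Mul(-8, v), -4)) = Mul(Rational(-1, 3), Add(-4, Mul(-8, v))) = Add(Rational(4, 3), Mul(Rational(8, 3), v)))
Function('Z')(p) = Add(Rational(4, 27), Mul(Rational(5, 27), p)) (Function('Z')(p) = Mul(Rational(1, 9), Add(Add(Rational(4, 3), Mul(Rational(8, 3), p)), Mul(-1, p))) = Mul(Rational(1, 9), Add(Rational(4, 3), Mul(Rational(5, 3), p))) = Add(Rational(4, 27), Mul(Rational(5, 27), p)))
Add(Mul(Function('Z')(-52), Pow(-8379, -1)), Mul(29231, Pow(12327, -1))) = Add(Mul(Add(Rational(4, 27), Mul(Rational(5, 27), -52)), Pow(-8379, -1)), Mul(29231, Pow(12327, -1))) = Add(Mul(Add(Rational(4, 27), Rational(-260, 27)), Rational(-1, 8379)), Mul(29231, Rational(1, 12327))) = Add(Mul(Rational(-256, 27), Rational(-1, 8379)), Rational(29231, 12327)) = Add(Rational(256, 226233), Rational(29231, 12327)) = Rational(315055835, 132798771)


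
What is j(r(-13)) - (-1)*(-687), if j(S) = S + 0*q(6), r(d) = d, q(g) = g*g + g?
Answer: -700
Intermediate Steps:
q(g) = g + g² (q(g) = g² + g = g + g²)
j(S) = S (j(S) = S + 0*(6*(1 + 6)) = S + 0*(6*7) = S + 0*42 = S + 0 = S)
j(r(-13)) - (-1)*(-687) = -13 - (-1)*(-687) = -13 - 1*687 = -13 - 687 = -700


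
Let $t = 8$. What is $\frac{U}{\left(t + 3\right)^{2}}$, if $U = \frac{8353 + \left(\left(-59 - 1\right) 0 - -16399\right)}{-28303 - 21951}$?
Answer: $- \frac{12376}{3040367} \approx -0.0040706$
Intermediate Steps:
$U = - \frac{12376}{25127}$ ($U = \frac{8353 + \left(\left(-60\right) 0 + 16399\right)}{-50254} = \left(8353 + \left(0 + 16399\right)\right) \left(- \frac{1}{50254}\right) = \left(8353 + 16399\right) \left(- \frac{1}{50254}\right) = 24752 \left(- \frac{1}{50254}\right) = - \frac{12376}{25127} \approx -0.49254$)
$\frac{U}{\left(t + 3\right)^{2}} = - \frac{12376}{25127 \left(8 + 3\right)^{2}} = - \frac{12376}{25127 \cdot 11^{2}} = - \frac{12376}{25127 \cdot 121} = \left(- \frac{12376}{25127}\right) \frac{1}{121} = - \frac{12376}{3040367}$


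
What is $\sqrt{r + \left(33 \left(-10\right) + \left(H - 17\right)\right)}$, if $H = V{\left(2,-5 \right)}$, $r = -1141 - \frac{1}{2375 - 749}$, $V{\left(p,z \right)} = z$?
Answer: $\frac{i \sqrt{3947308494}}{1626} \approx 38.639 i$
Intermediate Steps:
$r = - \frac{1855267}{1626}$ ($r = -1141 - \frac{1}{2375 + \left(-1149 + 400\right)} = -1141 - \frac{1}{2375 - 749} = -1141 - \frac{1}{1626} = - \frac{1855267}{1626} \approx -1141.0$)
$H = -5$
$\sqrt{r + \left(33 \left(-10\right) + \left(H - 17\right)\right)} = \sqrt{- \frac{1855267}{1626} + \left(33 \left(-10\right) - 22\right)} = \sqrt{- \frac{1855267}{1626} - 352} = \sqrt{- \frac{2427619}{1626}} = \frac{i \sqrt{3947308494}}{1626}$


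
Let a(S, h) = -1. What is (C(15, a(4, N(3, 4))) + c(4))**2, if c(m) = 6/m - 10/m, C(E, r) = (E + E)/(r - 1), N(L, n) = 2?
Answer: 256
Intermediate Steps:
C(E, r) = 2*E/(-1 + r) (C(E, r) = (2*E)/(-1 + r) = 2*E/(-1 + r))
c(m) = -4/m
(C(15, a(4, N(3, 4))) + c(4))**2 = (2*15/(-1 - 1) - 4/4)**2 = (2*15/(-2) - 4*1/4)**2 = (2*15*(-1/2) - 1)**2 = (-15 - 1)**2 = (-16)**2 = 256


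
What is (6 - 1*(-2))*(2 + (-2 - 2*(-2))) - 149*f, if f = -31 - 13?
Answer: 6588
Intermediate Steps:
f = -44
(6 - 1*(-2))*(2 + (-2 - 2*(-2))) - 149*f = (6 - 1*(-2))*(2 + (-2 - 2*(-2))) - 149*(-44) = (6 + 2)*(2 + (-2 + 4)) + 6556 = 8*(2 + 2) + 6556 = 8*4 + 6556 = 32 + 6556 = 6588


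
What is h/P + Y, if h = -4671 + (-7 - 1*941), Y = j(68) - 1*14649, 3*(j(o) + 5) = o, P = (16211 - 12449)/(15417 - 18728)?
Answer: -1104199/114 ≈ -9686.0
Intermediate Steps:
P = -342/301 (P = 3762/(-3311) = 3762*(-1/3311) = -342/301 ≈ -1.1362)
j(o) = -5 + o/3
Y = -43894/3 (Y = (-5 + (1/3)*68) - 1*14649 = (-5 + 68/3) - 14649 = 53/3 - 14649 = -43894/3 ≈ -14631.)
h = -5619 (h = -4671 + (-7 - 941) = -4671 - 948 = -5619)
h/P + Y = -5619/(-342/301) - 43894/3 = -5619*(-301/342) - 43894/3 = 563773/114 - 43894/3 = -1104199/114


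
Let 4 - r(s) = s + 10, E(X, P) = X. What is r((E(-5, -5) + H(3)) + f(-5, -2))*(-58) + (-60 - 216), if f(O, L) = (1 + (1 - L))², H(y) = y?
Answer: 884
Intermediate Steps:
f(O, L) = (2 - L)²
r(s) = -6 - s (r(s) = 4 - (s + 10) = 4 - (10 + s) = 4 + (-10 - s) = -6 - s)
r((E(-5, -5) + H(3)) + f(-5, -2))*(-58) + (-60 - 216) = (-6 - ((-5 + 3) + (-2 - 2)²))*(-58) + (-60 - 216) = (-6 - (-2 + (-4)²))*(-58) - 276 = (-6 - (-2 + 16))*(-58) - 276 = (-6 - 1*14)*(-58) - 276 = (-6 - 14)*(-58) - 276 = -20*(-58) - 276 = 1160 - 276 = 884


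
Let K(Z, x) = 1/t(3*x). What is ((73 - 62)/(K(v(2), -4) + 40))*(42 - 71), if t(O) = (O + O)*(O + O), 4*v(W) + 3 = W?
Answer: -183744/23041 ≈ -7.9747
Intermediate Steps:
v(W) = -¾ + W/4
t(O) = 4*O² (t(O) = (2*O)*(2*O) = 4*O²)
K(Z, x) = 1/(36*x²) (K(Z, x) = 1/(4*(3*x)²) = 1/(4*(9*x²)) = 1/(36*x²))
((73 - 62)/(K(v(2), -4) + 40))*(42 - 71) = ((73 - 62)/((1/36)/(-4)² + 40))*(42 - 71) = (11/((1/36)*(1/16) + 40))*(-29) = (11/(1/576 + 40))*(-29) = (11/(23041/576))*(-29) = (11*(576/23041))*(-29) = (6336/23041)*(-29) = -183744/23041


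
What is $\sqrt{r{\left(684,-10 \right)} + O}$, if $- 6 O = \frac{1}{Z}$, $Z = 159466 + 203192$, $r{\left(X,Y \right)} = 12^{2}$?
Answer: $\frac{\sqrt{18938998734373}}{362658} \approx 12.0$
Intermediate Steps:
$r{\left(X,Y \right)} = 144$
$Z = 362658$
$O = - \frac{1}{2175948}$ ($O = - \frac{1}{6 \cdot 362658} = \left(- \frac{1}{6}\right) \frac{1}{362658} = - \frac{1}{2175948} \approx -4.5957 \cdot 10^{-7}$)
$\sqrt{r{\left(684,-10 \right)} + O} = \sqrt{144 - \frac{1}{2175948}} = \sqrt{\frac{313336511}{2175948}} = \frac{\sqrt{18938998734373}}{362658}$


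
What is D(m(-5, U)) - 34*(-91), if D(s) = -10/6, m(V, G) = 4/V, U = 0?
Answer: 9277/3 ≈ 3092.3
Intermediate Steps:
D(s) = -5/3 (D(s) = -10*1/6 = -5/3)
D(m(-5, U)) - 34*(-91) = -5/3 - 34*(-91) = -5/3 + 3094 = 9277/3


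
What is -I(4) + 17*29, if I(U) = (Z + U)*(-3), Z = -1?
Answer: 502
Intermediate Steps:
I(U) = 3 - 3*U (I(U) = (-1 + U)*(-3) = 3 - 3*U)
-I(4) + 17*29 = -(3 - 3*4) + 17*29 = -(3 - 12) + 493 = -1*(-9) + 493 = 9 + 493 = 502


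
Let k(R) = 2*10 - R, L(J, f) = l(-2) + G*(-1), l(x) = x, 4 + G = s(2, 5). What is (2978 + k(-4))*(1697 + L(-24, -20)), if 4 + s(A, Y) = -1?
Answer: 5115408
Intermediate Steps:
s(A, Y) = -5 (s(A, Y) = -4 - 1 = -5)
G = -9 (G = -4 - 5 = -9)
L(J, f) = 7 (L(J, f) = -2 - 9*(-1) = -2 + 9 = 7)
k(R) = 20 - R
(2978 + k(-4))*(1697 + L(-24, -20)) = (2978 + (20 - 1*(-4)))*(1697 + 7) = (2978 + (20 + 4))*1704 = (2978 + 24)*1704 = 3002*1704 = 5115408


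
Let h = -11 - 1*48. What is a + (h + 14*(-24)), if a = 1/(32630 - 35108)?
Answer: -978811/2478 ≈ -395.00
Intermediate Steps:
h = -59 (h = -11 - 48 = -59)
a = -1/2478 (a = 1/(-2478) = -1/2478 ≈ -0.00040355)
a + (h + 14*(-24)) = -1/2478 + (-59 + 14*(-24)) = -1/2478 + (-59 - 336) = -1/2478 - 395 = -978811/2478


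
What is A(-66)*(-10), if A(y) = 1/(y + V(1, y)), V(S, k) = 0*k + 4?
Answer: 5/31 ≈ 0.16129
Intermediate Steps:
V(S, k) = 4 (V(S, k) = 0 + 4 = 4)
A(y) = 1/(4 + y) (A(y) = 1/(y + 4) = 1/(4 + y))
A(-66)*(-10) = -10/(4 - 66) = -10/(-62) = -1/62*(-10) = 5/31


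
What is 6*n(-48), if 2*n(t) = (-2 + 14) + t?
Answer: -108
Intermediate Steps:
n(t) = 6 + t/2 (n(t) = ((-2 + 14) + t)/2 = (12 + t)/2 = 6 + t/2)
6*n(-48) = 6*(6 + (½)*(-48)) = 6*(6 - 24) = 6*(-18) = -108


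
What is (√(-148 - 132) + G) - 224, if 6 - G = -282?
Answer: 64 + 2*I*√70 ≈ 64.0 + 16.733*I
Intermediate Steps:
G = 288 (G = 6 - 1*(-282) = 6 + 282 = 288)
(√(-148 - 132) + G) - 224 = (√(-148 - 132) + 288) - 224 = (√(-280) + 288) - 224 = (2*I*√70 + 288) - 224 = (288 + 2*I*√70) - 224 = 64 + 2*I*√70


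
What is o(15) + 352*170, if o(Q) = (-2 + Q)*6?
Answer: 59918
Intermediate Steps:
o(Q) = -12 + 6*Q
o(15) + 352*170 = (-12 + 6*15) + 352*170 = (-12 + 90) + 59840 = 78 + 59840 = 59918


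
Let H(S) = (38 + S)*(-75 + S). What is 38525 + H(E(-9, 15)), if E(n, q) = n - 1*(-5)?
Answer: 35839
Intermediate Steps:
E(n, q) = 5 + n (E(n, q) = n + 5 = 5 + n)
H(S) = (-75 + S)*(38 + S)
38525 + H(E(-9, 15)) = 38525 + (-2850 + (5 - 9)² - 37*(5 - 9)) = 38525 + (-2850 + (-4)² - 37*(-4)) = 38525 + (-2850 + 16 + 148) = 38525 - 2686 = 35839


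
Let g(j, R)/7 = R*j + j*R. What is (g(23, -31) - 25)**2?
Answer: 100140049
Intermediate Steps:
g(j, R) = 14*R*j (g(j, R) = 7*(R*j + j*R) = 7*(R*j + R*j) = 7*(2*R*j) = 14*R*j)
(g(23, -31) - 25)**2 = (14*(-31)*23 - 25)**2 = (-9982 - 25)**2 = (-10007)**2 = 100140049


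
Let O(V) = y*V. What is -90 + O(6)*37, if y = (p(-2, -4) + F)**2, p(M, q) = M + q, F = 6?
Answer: -90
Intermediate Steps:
y = 0 (y = ((-2 - 4) + 6)**2 = (-6 + 6)**2 = 0**2 = 0)
O(V) = 0 (O(V) = 0*V = 0)
-90 + O(6)*37 = -90 + 0*37 = -90 + 0 = -90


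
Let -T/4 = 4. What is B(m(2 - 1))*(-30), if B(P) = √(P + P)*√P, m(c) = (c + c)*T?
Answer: 960*√2 ≈ 1357.6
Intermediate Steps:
T = -16 (T = -4*4 = -16)
m(c) = -32*c (m(c) = (c + c)*(-16) = (2*c)*(-16) = -32*c)
B(P) = P*√2 (B(P) = √(2*P)*√P = (√2*√P)*√P = P*√2)
B(m(2 - 1))*(-30) = ((-32*(2 - 1))*√2)*(-30) = ((-32*1)*√2)*(-30) = -32*√2*(-30) = 960*√2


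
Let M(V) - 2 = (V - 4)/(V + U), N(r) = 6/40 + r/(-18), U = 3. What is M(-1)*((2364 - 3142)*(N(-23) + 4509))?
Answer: 315820153/180 ≈ 1.7546e+6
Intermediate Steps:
N(r) = 3/20 - r/18 (N(r) = 6*(1/40) + r*(-1/18) = 3/20 - r/18)
M(V) = 2 + (-4 + V)/(3 + V) (M(V) = 2 + (V - 4)/(V + 3) = 2 + (-4 + V)/(3 + V))
M(-1)*((2364 - 3142)*(N(-23) + 4509)) = ((2 + 3*(-1))/(3 - 1))*((2364 - 3142)*((3/20 - 1/18*(-23)) + 4509)) = ((2 - 3)/2)*(-778*((3/20 + 23/18) + 4509)) = ((1/2)*(-1))*(-778*(257/180 + 4509)) = -(-389)*811877/180 = -1/2*(-315820153/90) = 315820153/180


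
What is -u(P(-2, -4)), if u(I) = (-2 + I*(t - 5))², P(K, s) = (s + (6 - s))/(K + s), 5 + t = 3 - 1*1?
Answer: -36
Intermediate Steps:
t = -3 (t = -5 + (3 - 1*1) = -5 + (3 - 1) = -5 + 2 = -3)
P(K, s) = 6/(K + s)
u(I) = (-2 - 8*I)² (u(I) = (-2 + I*(-3 - 5))² = (-2 + I*(-8))² = (-2 - 8*I)²)
-u(P(-2, -4)) = -4*(1 + 4*(6/(-2 - 4)))² = -4*(1 + 4*(6/(-6)))² = -4*(1 + 4*(6*(-⅙)))² = -4*(1 + 4*(-1))² = -4*(1 - 4)² = -4*(-3)² = -4*9 = -1*36 = -36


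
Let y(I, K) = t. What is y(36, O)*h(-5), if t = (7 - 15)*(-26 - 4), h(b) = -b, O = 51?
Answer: 1200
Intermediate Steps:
t = 240 (t = -8*(-30) = 240)
y(I, K) = 240
y(36, O)*h(-5) = 240*(-1*(-5)) = 240*5 = 1200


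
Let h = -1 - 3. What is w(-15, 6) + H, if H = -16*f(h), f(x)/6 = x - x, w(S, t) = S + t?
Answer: -9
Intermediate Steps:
h = -4
f(x) = 0 (f(x) = 6*(x - x) = 6*0 = 0)
H = 0 (H = -16*0 = 0)
w(-15, 6) + H = (-15 + 6) + 0 = -9 + 0 = -9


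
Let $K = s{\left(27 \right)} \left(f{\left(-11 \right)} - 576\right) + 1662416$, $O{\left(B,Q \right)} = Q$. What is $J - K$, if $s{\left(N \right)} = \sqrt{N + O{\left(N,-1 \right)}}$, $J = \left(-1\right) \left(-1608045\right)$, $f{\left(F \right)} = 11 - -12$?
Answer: $-54371 + 553 \sqrt{26} \approx -51551.0$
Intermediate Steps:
$f{\left(F \right)} = 23$ ($f{\left(F \right)} = 11 + 12 = 23$)
$J = 1608045$
$s{\left(N \right)} = \sqrt{-1 + N}$ ($s{\left(N \right)} = \sqrt{N - 1} = \sqrt{-1 + N}$)
$K = 1662416 - 553 \sqrt{26}$ ($K = \sqrt{-1 + 27} \left(23 - 576\right) + 1662416 = \sqrt{26} \left(-553\right) + 1662416 = - 553 \sqrt{26} + 1662416 = 1662416 - 553 \sqrt{26} \approx 1.6596 \cdot 10^{6}$)
$J - K = 1608045 - \left(1662416 - 553 \sqrt{26}\right) = -54371 + 553 \sqrt{26}$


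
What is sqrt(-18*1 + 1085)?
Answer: sqrt(1067) ≈ 32.665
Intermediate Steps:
sqrt(-18*1 + 1085) = sqrt(-18 + 1085) = sqrt(1067)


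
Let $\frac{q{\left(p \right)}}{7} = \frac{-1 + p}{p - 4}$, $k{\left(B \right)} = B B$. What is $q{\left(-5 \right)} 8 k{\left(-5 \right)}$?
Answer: $\frac{2800}{3} \approx 933.33$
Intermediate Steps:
$k{\left(B \right)} = B^{2}$
$q{\left(p \right)} = \frac{7 \left(-1 + p\right)}{-4 + p}$ ($q{\left(p \right)} = 7 \frac{-1 + p}{p - 4} = 7 \frac{-1 + p}{-4 + p} = \frac{7 \left(-1 + p\right)}{-4 + p}$)
$q{\left(-5 \right)} 8 k{\left(-5 \right)} = \frac{7 \left(-1 - 5\right)}{-4 - 5} \cdot 8 \left(-5\right)^{2} = 7 \frac{1}{-9} \left(-6\right) 8 \cdot 25 = 7 \left(- \frac{1}{9}\right) \left(-6\right) 8 \cdot 25 = \frac{14}{3} \cdot 8 \cdot 25 = \frac{112}{3} \cdot 25 = \frac{2800}{3}$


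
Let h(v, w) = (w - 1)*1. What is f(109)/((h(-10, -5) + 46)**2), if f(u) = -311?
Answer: -311/1600 ≈ -0.19438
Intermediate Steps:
h(v, w) = -1 + w (h(v, w) = (-1 + w)*1 = -1 + w)
f(109)/((h(-10, -5) + 46)**2) = -311/((-1 - 5) + 46)**2 = -311/(-6 + 46)**2 = -311/(40**2) = -311/1600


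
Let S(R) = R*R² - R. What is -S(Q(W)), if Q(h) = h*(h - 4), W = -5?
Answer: -91080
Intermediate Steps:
Q(h) = h*(-4 + h)
S(R) = R³ - R
-S(Q(W)) = -((-5*(-4 - 5))³ - (-5)*(-4 - 5)) = -((-5*(-9))³ - (-5)*(-9)) = -(45³ - 1*45) = -(91125 - 45) = -1*91080 = -91080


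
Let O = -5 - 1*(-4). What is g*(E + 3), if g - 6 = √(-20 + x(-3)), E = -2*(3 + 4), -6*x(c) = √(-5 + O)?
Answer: -66 - 11*√(-720 - 6*I*√6)/6 ≈ -66.502 + 49.196*I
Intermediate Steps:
O = -1 (O = -5 + 4 = -1)
x(c) = -I*√6/6 (x(c) = -√(-5 - 1)/6 = -I*√6/6)
E = -14 (E = -2*7 = -14)
g = 6 + √(-20 - I*√6/6) ≈ 6.0456 - 4.4724*I
g*(E + 3) = (6 + √(-720 - 6*I*√6)/6)*(-14 + 3) = (6 + √(-720 - 6*I*√6)/6)*(-11) = -66 - 11*√(-720 - 6*I*√6)/6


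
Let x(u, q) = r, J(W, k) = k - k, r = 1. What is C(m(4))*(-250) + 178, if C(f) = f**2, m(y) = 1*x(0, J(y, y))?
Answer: -72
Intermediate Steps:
J(W, k) = 0
x(u, q) = 1
m(y) = 1 (m(y) = 1*1 = 1)
C(m(4))*(-250) + 178 = 1**2*(-250) + 178 = 1*(-250) + 178 = -250 + 178 = -72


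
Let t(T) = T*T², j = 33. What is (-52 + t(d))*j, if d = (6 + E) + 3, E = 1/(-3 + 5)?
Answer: 212619/8 ≈ 26577.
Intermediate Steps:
E = ½ (E = 1/2 = ½ ≈ 0.50000)
d = 19/2 (d = (6 + ½) + 3 = 13/2 + 3 = 19/2 ≈ 9.5000)
t(T) = T³
(-52 + t(d))*j = (-52 + (19/2)³)*33 = (-52 + 6859/8)*33 = (6443/8)*33 = 212619/8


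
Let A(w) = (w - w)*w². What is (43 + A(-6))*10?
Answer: 430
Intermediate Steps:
A(w) = 0 (A(w) = 0*w² = 0)
(43 + A(-6))*10 = (43 + 0)*10 = 43*10 = 430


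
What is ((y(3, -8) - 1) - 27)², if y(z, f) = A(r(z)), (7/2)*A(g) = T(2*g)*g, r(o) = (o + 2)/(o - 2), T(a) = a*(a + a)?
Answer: 3254416/49 ≈ 66417.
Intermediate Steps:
T(a) = 2*a² (T(a) = a*(2*a) = 2*a²)
r(o) = (2 + o)/(-2 + o)
A(g) = 16*g³/7 (A(g) = 2*((2*(2*g)²)*g)/7 = 2*((2*(4*g²))*g)/7 = 2*((8*g²)*g)/7 = 2*(8*g³)/7 = 16*g³/7)
y(z, f) = 16*(2 + z)³/(7*(-2 + z)³) (y(z, f) = 16*((2 + z)/(-2 + z))³/7 = 16*((2 + z)³/(-2 + z)³)/7 = 16*(2 + z)³/(7*(-2 + z)³))
((y(3, -8) - 1) - 27)² = ((16*(2 + 3)³/(7*(-2 + 3)³) - 1) - 27)² = (((16/7)*5³/1³ - 1) - 27)² = (((16/7)*1*125 - 1) - 27)² = ((2000/7 - 1) - 27)² = (1993/7 - 27)² = (1804/7)² = 3254416/49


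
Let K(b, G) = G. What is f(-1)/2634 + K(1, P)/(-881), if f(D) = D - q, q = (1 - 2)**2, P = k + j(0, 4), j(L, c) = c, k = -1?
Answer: -4832/1160277 ≈ -0.0041645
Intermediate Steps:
P = 3 (P = -1 + 4 = 3)
q = 1 (q = (-1)**2 = 1)
f(D) = -1 + D (f(D) = D - 1*1 = D - 1 = -1 + D)
f(-1)/2634 + K(1, P)/(-881) = (-1 - 1)/2634 + 3/(-881) = -2*1/2634 + 3*(-1/881) = -1/1317 - 3/881 = -4832/1160277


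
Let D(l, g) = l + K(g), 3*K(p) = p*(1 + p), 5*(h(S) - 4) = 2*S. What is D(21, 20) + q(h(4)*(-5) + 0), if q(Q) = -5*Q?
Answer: 301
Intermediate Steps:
h(S) = 4 + 2*S/5 (h(S) = 4 + (2*S)/5 = 4 + 2*S/5)
K(p) = p*(1 + p)/3 (K(p) = (p*(1 + p))/3 = p*(1 + p)/3)
D(l, g) = l + g*(1 + g)/3
D(21, 20) + q(h(4)*(-5) + 0) = (21 + (1/3)*20*(1 + 20)) - 5*((4 + (2/5)*4)*(-5) + 0) = (21 + (1/3)*20*21) - 5*((4 + 8/5)*(-5) + 0) = (21 + 140) - 5*((28/5)*(-5) + 0) = 161 - 5*(-28 + 0) = 161 - 5*(-28) = 161 + 140 = 301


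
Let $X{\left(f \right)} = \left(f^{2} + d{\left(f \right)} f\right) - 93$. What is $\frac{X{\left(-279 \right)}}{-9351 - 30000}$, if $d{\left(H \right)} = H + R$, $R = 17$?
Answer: $- \frac{50282}{13117} \approx -3.8333$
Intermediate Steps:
$d{\left(H \right)} = 17 + H$ ($d{\left(H \right)} = H + 17 = 17 + H$)
$X{\left(f \right)} = -93 + f^{2} + f \left(17 + f\right)$ ($X{\left(f \right)} = \left(f^{2} + \left(17 + f\right) f\right) - 93 = \left(f^{2} + f \left(17 + f\right)\right) - 93 = -93 + f^{2} + f \left(17 + f\right)$)
$\frac{X{\left(-279 \right)}}{-9351 - 30000} = \frac{-93 + \left(-279\right)^{2} - 279 \left(17 - 279\right)}{-9351 - 30000} = \frac{-93 + 77841 - -73098}{-9351 - 30000} = \frac{-93 + 77841 + 73098}{-39351} = 150846 \left(- \frac{1}{39351}\right) = - \frac{50282}{13117}$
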